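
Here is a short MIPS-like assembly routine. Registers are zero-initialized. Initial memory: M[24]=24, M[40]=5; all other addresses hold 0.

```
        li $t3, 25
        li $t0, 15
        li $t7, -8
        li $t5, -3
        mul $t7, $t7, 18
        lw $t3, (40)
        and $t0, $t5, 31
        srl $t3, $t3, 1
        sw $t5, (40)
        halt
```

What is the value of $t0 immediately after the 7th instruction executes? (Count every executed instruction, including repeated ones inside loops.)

29

after li $t3, 25: $t3=25
after li $t0, 15: $t0=15
after li $t7, -8: $t7=-8
after li $t5, -3: $t5=-3
after mul $t7, $t7, 18: $t7=(-8)*18=-144
after lw $t3, (40): $t3=M[40]=5
after and $t0, $t5, 31: $t0=(-3)&31=29
After step 7: $t0 = 29.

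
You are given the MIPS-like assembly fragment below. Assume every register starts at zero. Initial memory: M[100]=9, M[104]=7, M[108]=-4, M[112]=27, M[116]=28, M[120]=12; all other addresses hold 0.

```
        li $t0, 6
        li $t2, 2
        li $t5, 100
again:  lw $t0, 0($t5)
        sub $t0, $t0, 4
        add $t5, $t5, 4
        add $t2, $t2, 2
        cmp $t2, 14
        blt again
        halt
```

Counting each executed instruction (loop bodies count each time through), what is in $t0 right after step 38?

$t0=6
$t2=2
$t5=100
$t0=M[100]=9
$t0=9-4=5
$t5=100+4=104
$t2=2+2=4
cmp $t2, 14  (cmp 4,14)
blt again: taken
$t0=M[104]=7
$t0=7-4=3
$t5=104+4=108
$t2=4+2=6
cmp $t2, 14  (cmp 6,14)
blt again: taken
$t0=M[108]=-4
$t0=(-4)-4=-8
$t5=108+4=112
$t2=6+2=8
cmp $t2, 14  (cmp 8,14)
blt again: taken
$t0=M[112]=27
$t0=27-4=23
$t5=112+4=116
$t2=8+2=10
cmp $t2, 14  (cmp 10,14)
blt again: taken
$t0=M[116]=28
$t0=28-4=24
$t5=116+4=120
$t2=10+2=12
cmp $t2, 14  (cmp 12,14)
blt again: taken
$t0=M[120]=12
$t0=12-4=8
$t5=120+4=124
$t2=12+2=14
cmp $t2, 14  (cmp 14,14)
After step 38: $t0 = 8.

8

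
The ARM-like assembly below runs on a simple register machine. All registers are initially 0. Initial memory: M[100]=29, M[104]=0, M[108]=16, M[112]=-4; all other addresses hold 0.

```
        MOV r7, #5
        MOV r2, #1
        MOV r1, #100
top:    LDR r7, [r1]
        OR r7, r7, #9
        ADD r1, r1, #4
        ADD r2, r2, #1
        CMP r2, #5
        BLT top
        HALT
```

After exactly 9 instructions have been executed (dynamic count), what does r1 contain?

after MOV r7, #5: r7=5
after MOV r2, #1: r2=1
after MOV r1, #100: r1=100
after LDR r7, [r1]: r7=M[100]=29
after OR r7, r7, #9: r7=29|9=29
after ADD r1, r1, #4: r1=100+4=104
after ADD r2, r2, #1: r2=1+1=2
CMP r2, #5  (cmp 2,5)
BLT top: taken
After step 9: r1 = 104.

104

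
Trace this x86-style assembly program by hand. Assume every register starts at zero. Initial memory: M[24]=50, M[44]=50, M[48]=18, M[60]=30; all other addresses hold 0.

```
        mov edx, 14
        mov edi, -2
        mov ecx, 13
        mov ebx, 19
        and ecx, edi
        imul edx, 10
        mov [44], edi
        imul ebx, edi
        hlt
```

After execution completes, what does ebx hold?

mov edx, 14 → edx=14
mov edi, -2 → edi=-2
mov ecx, 13 → ecx=13
mov ebx, 19 → ebx=19
and ecx, edi → ecx=13&(-2)=12
imul edx, 10 → edx=14*10=140
mov [44], edi → M[44]=-2
imul ebx, edi → ebx=19*(-2)=-38
halt.

-38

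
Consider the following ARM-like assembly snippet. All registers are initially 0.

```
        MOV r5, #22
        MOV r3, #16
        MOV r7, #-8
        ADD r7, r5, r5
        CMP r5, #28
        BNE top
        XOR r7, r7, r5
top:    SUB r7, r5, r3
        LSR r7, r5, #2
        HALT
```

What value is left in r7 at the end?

5

MOV r5, #22 → r5=22
MOV r3, #16 → r3=16
MOV r7, #-8 → r7=-8
ADD r7, r5, r5 → r7=22+22=44
CMP r5, #28  (cmp 22,28)
BNE top: taken
SUB r7, r5, r3 → r7=22-16=6
LSR r7, r5, #2 → r7=22>>2=5
halt.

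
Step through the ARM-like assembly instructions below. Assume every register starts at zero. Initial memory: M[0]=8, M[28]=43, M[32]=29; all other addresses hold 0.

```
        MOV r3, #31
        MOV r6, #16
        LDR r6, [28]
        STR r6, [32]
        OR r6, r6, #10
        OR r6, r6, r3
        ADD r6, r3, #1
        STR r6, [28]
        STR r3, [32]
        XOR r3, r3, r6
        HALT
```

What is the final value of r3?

63

MOV r3, #31 → r3=31
MOV r6, #16 → r6=16
LDR r6, [28] → r6=M[28]=43
STR r6, [32] → M[32]=43
OR r6, r6, #10 → r6=43|10=43
OR r6, r6, r3 → r6=43|31=63
ADD r6, r3, #1 → r6=31+1=32
STR r6, [28] → M[28]=32
STR r3, [32] → M[32]=31
XOR r3, r3, r6 → r3=31^32=63
halt.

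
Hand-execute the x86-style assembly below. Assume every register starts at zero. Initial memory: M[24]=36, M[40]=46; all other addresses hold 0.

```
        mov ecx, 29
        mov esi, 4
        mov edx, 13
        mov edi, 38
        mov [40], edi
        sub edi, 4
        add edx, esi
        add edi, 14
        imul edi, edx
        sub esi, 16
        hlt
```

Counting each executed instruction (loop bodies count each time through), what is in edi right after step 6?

34

ecx=29
esi=4
edx=13
edi=38
mov [40], edi → M[40]=38
edi=38-4=34
After step 6: edi = 34.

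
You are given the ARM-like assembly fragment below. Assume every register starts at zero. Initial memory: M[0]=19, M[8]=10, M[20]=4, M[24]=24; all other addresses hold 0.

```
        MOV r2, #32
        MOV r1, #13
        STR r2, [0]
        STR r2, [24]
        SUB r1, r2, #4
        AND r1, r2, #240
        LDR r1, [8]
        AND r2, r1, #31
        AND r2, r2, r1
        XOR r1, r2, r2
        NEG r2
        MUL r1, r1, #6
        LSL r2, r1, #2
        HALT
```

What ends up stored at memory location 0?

after MOV r2, #32: r2=32
after MOV r1, #13: r1=13
STR r2, [0] → M[0]=32
STR r2, [24] → M[24]=32
after SUB r1, r2, #4: r1=32-4=28
after AND r1, r2, #240: r1=32&240=32
after LDR r1, [8]: r1=M[8]=10
after AND r2, r1, #31: r2=10&31=10
after AND r2, r2, r1: r2=10&10=10
after XOR r1, r2, r2: r1=10^10=0
after NEG r2: r2=-(10)=-10
after MUL r1, r1, #6: r1=0*6=0
after LSL r2, r1, #2: r2=0<<2=0
halt.

32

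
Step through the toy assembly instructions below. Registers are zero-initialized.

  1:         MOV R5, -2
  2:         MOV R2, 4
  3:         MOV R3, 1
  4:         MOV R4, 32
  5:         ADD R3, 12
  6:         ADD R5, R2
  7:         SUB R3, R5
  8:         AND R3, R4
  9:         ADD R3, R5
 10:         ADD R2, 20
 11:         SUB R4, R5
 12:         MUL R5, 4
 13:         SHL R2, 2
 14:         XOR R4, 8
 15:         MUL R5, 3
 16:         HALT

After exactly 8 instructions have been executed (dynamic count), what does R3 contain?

0

after MOV R5, -2: R5=-2
after MOV R2, 4: R2=4
after MOV R3, 1: R3=1
after MOV R4, 32: R4=32
after ADD R3, 12: R3=1+12=13
after ADD R5, R2: R5=(-2)+4=2
after SUB R3, R5: R3=13-2=11
after AND R3, R4: R3=11&32=0
After step 8: R3 = 0.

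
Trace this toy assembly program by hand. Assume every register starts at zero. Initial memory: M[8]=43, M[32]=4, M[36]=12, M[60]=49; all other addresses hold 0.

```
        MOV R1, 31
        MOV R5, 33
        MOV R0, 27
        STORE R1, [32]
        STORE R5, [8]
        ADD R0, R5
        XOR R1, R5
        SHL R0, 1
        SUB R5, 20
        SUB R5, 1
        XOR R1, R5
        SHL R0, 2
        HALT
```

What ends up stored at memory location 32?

after MOV R1, 31: R1=31
after MOV R5, 33: R5=33
after MOV R0, 27: R0=27
STORE R1, [32] → M[32]=31
STORE R5, [8] → M[8]=33
after ADD R0, R5: R0=27+33=60
after XOR R1, R5: R1=31^33=62
after SHL R0, 1: R0=60<<1=120
after SUB R5, 20: R5=33-20=13
after SUB R5, 1: R5=13-1=12
after XOR R1, R5: R1=62^12=50
after SHL R0, 2: R0=120<<2=480
halt.

31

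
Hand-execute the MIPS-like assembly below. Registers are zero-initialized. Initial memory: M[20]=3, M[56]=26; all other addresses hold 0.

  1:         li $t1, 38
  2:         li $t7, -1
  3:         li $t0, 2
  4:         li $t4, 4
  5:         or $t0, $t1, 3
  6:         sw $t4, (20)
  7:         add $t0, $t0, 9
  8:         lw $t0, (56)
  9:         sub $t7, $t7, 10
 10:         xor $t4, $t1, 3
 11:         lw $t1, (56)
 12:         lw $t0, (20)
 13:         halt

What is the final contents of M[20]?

after li $t1, 38: $t1=38
after li $t7, -1: $t7=-1
after li $t0, 2: $t0=2
after li $t4, 4: $t4=4
after or $t0, $t1, 3: $t0=38|3=39
sw $t4, (20) → M[20]=4
after add $t0, $t0, 9: $t0=39+9=48
after lw $t0, (56): $t0=M[56]=26
after sub $t7, $t7, 10: $t7=(-1)-10=-11
after xor $t4, $t1, 3: $t4=38^3=37
after lw $t1, (56): $t1=M[56]=26
after lw $t0, (20): $t0=M[20]=4
halt.

4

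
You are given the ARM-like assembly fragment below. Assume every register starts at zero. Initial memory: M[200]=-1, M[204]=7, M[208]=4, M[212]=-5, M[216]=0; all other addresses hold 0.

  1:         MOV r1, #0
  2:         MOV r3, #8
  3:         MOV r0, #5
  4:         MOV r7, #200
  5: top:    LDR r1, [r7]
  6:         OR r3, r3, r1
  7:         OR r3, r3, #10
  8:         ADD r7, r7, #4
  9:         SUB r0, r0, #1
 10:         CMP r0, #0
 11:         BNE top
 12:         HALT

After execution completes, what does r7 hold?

MOV r1, #0 → r1=0
MOV r3, #8 → r3=8
MOV r0, #5 → r0=5
MOV r7, #200 → r7=200
LDR r1, [r7] → r1=M[200]=-1
OR r3, r3, r1 → r3=8|(-1)=-1
OR r3, r3, #10 → r3=(-1)|10=-1
ADD r7, r7, #4 → r7=200+4=204
SUB r0, r0, #1 → r0=5-1=4
CMP r0, #0  (cmp 4,0)
BNE top: taken
LDR r1, [r7] → r1=M[204]=7
OR r3, r3, r1 → r3=(-1)|7=-1
OR r3, r3, #10 → r3=(-1)|10=-1
ADD r7, r7, #4 → r7=204+4=208
SUB r0, r0, #1 → r0=4-1=3
CMP r0, #0  (cmp 3,0)
BNE top: taken
LDR r1, [r7] → r1=M[208]=4
OR r3, r3, r1 → r3=(-1)|4=-1
OR r3, r3, #10 → r3=(-1)|10=-1
ADD r7, r7, #4 → r7=208+4=212
SUB r0, r0, #1 → r0=3-1=2
CMP r0, #0  (cmp 2,0)
BNE top: taken
LDR r1, [r7] → r1=M[212]=-5
OR r3, r3, r1 → r3=(-1)|(-5)=-1
OR r3, r3, #10 → r3=(-1)|10=-1
ADD r7, r7, #4 → r7=212+4=216
SUB r0, r0, #1 → r0=2-1=1
CMP r0, #0  (cmp 1,0)
BNE top: taken
LDR r1, [r7] → r1=M[216]=0
OR r3, r3, r1 → r3=(-1)|0=-1
OR r3, r3, #10 → r3=(-1)|10=-1
ADD r7, r7, #4 → r7=216+4=220
SUB r0, r0, #1 → r0=1-1=0
CMP r0, #0  (cmp 0,0)
BNE top: not taken
halt.

220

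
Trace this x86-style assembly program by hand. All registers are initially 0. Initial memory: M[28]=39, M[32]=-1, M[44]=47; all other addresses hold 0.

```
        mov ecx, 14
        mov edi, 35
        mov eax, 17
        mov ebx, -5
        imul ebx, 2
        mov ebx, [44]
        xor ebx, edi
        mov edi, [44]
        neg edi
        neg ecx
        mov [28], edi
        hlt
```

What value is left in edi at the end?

after mov ecx, 14: ecx=14
after mov edi, 35: edi=35
after mov eax, 17: eax=17
after mov ebx, -5: ebx=-5
after imul ebx, 2: ebx=(-5)*2=-10
after mov ebx, [44]: ebx=M[44]=47
after xor ebx, edi: ebx=47^35=12
after mov edi, [44]: edi=M[44]=47
after neg edi: edi=-(47)=-47
after neg ecx: ecx=-(14)=-14
mov [28], edi → M[28]=-47
halt.

-47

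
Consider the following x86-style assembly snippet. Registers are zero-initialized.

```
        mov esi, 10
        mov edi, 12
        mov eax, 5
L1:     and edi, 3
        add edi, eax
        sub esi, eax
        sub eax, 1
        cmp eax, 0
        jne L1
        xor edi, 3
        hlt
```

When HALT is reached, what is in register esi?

after mov esi, 10: esi=10
after mov edi, 12: edi=12
after mov eax, 5: eax=5
after and edi, 3: edi=12&3=0
after add edi, eax: edi=0+5=5
after sub esi, eax: esi=10-5=5
after sub eax, 1: eax=5-1=4
cmp eax, 0  (cmp 4,0)
jne L1: taken
after and edi, 3: edi=5&3=1
after add edi, eax: edi=1+4=5
after sub esi, eax: esi=5-4=1
after sub eax, 1: eax=4-1=3
cmp eax, 0  (cmp 3,0)
jne L1: taken
after and edi, 3: edi=5&3=1
after add edi, eax: edi=1+3=4
after sub esi, eax: esi=1-3=-2
after sub eax, 1: eax=3-1=2
cmp eax, 0  (cmp 2,0)
jne L1: taken
after and edi, 3: edi=4&3=0
after add edi, eax: edi=0+2=2
after sub esi, eax: esi=(-2)-2=-4
after sub eax, 1: eax=2-1=1
cmp eax, 0  (cmp 1,0)
jne L1: taken
after and edi, 3: edi=2&3=2
after add edi, eax: edi=2+1=3
after sub esi, eax: esi=(-4)-1=-5
after sub eax, 1: eax=1-1=0
cmp eax, 0  (cmp 0,0)
jne L1: not taken
after xor edi, 3: edi=3^3=0
halt.

-5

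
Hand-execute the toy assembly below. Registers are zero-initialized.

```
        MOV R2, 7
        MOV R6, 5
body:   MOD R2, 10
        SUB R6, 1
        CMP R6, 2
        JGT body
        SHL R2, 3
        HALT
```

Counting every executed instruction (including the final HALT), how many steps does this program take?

MOV R2, 7 → R2=7
MOV R6, 5 → R6=5
MOD R2, 10 → R2=7%10=7
SUB R6, 1 → R6=5-1=4
CMP R6, 2  (cmp 4,2)
JGT body: taken
MOD R2, 10 → R2=7%10=7
SUB R6, 1 → R6=4-1=3
CMP R6, 2  (cmp 3,2)
JGT body: taken
MOD R2, 10 → R2=7%10=7
SUB R6, 1 → R6=3-1=2
CMP R6, 2  (cmp 2,2)
JGT body: not taken
SHL R2, 3 → R2=7<<3=56
halt.
Total executed instructions: 16.

16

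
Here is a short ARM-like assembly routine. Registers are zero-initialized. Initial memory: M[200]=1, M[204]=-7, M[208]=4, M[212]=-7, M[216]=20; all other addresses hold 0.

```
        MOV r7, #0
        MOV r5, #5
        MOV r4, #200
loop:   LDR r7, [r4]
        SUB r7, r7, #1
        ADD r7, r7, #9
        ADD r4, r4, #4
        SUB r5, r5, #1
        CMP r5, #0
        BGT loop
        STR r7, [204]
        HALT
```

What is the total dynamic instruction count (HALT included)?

40

after MOV r7, #0: r7=0
after MOV r5, #5: r5=5
after MOV r4, #200: r4=200
after LDR r7, [r4]: r7=M[200]=1
after SUB r7, r7, #1: r7=1-1=0
after ADD r7, r7, #9: r7=0+9=9
after ADD r4, r4, #4: r4=200+4=204
after SUB r5, r5, #1: r5=5-1=4
CMP r5, #0  (cmp 4,0)
BGT loop: taken
after LDR r7, [r4]: r7=M[204]=-7
after SUB r7, r7, #1: r7=(-7)-1=-8
after ADD r7, r7, #9: r7=(-8)+9=1
after ADD r4, r4, #4: r4=204+4=208
after SUB r5, r5, #1: r5=4-1=3
CMP r5, #0  (cmp 3,0)
BGT loop: taken
after LDR r7, [r4]: r7=M[208]=4
after SUB r7, r7, #1: r7=4-1=3
after ADD r7, r7, #9: r7=3+9=12
after ADD r4, r4, #4: r4=208+4=212
after SUB r5, r5, #1: r5=3-1=2
CMP r5, #0  (cmp 2,0)
BGT loop: taken
after LDR r7, [r4]: r7=M[212]=-7
after SUB r7, r7, #1: r7=(-7)-1=-8
after ADD r7, r7, #9: r7=(-8)+9=1
after ADD r4, r4, #4: r4=212+4=216
after SUB r5, r5, #1: r5=2-1=1
CMP r5, #0  (cmp 1,0)
BGT loop: taken
after LDR r7, [r4]: r7=M[216]=20
after SUB r7, r7, #1: r7=20-1=19
after ADD r7, r7, #9: r7=19+9=28
after ADD r4, r4, #4: r4=216+4=220
after SUB r5, r5, #1: r5=1-1=0
CMP r5, #0  (cmp 0,0)
BGT loop: not taken
STR r7, [204] → M[204]=28
halt.
Total executed instructions: 40.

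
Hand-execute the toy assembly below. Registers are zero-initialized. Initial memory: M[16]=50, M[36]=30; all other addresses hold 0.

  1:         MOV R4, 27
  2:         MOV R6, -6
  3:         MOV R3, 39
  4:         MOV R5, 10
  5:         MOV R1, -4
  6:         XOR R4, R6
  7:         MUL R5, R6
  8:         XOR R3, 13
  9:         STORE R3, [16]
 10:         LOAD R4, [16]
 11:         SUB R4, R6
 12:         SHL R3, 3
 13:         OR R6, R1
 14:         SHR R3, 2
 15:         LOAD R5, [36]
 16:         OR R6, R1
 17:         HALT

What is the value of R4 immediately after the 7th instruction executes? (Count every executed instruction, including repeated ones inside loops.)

-31

MOV R4, 27 → R4=27
MOV R6, -6 → R6=-6
MOV R3, 39 → R3=39
MOV R5, 10 → R5=10
MOV R1, -4 → R1=-4
XOR R4, R6 → R4=27^(-6)=-31
MUL R5, R6 → R5=10*(-6)=-60
After step 7: R4 = -31.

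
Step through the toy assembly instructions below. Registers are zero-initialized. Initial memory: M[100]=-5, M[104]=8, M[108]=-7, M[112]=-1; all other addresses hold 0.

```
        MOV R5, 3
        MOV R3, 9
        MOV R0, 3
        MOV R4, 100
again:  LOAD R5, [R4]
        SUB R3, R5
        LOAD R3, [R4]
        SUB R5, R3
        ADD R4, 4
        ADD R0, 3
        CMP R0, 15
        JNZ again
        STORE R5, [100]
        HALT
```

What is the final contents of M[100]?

0

R5=3
R3=9
R0=3
R4=100
R5=M[100]=-5
R3=9-(-5)=14
R3=M[100]=-5
R5=(-5)-(-5)=0
R4=100+4=104
R0=3+3=6
CMP R0, 15  (cmp 6,15)
JNZ again: taken
R5=M[104]=8
R3=(-5)-8=-13
R3=M[104]=8
R5=8-8=0
R4=104+4=108
R0=6+3=9
CMP R0, 15  (cmp 9,15)
JNZ again: taken
R5=M[108]=-7
R3=8-(-7)=15
R3=M[108]=-7
R5=(-7)-(-7)=0
R4=108+4=112
R0=9+3=12
CMP R0, 15  (cmp 12,15)
JNZ again: taken
R5=M[112]=-1
R3=(-7)-(-1)=-6
R3=M[112]=-1
R5=(-1)-(-1)=0
R4=112+4=116
R0=12+3=15
CMP R0, 15  (cmp 15,15)
JNZ again: not taken
STORE R5, [100] → M[100]=0
halt.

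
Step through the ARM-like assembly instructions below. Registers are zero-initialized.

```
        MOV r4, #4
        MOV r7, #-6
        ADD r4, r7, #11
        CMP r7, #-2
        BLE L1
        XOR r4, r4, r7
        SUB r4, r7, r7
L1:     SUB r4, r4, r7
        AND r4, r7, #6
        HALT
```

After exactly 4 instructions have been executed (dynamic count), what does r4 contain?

MOV r4, #4 → r4=4
MOV r7, #-6 → r7=-6
ADD r4, r7, #11 → r4=(-6)+11=5
CMP r7, #-2  (cmp -6,-2)
After step 4: r4 = 5.

5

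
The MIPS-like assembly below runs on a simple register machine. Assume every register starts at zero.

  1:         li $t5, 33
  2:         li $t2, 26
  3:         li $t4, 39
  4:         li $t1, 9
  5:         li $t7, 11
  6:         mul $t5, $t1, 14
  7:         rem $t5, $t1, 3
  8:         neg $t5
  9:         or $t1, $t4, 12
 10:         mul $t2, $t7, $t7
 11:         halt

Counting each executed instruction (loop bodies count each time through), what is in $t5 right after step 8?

0

li $t5, 33 → $t5=33
li $t2, 26 → $t2=26
li $t4, 39 → $t4=39
li $t1, 9 → $t1=9
li $t7, 11 → $t7=11
mul $t5, $t1, 14 → $t5=9*14=126
rem $t5, $t1, 3 → $t5=9%3=0
neg $t5 → $t5=-(0)=0
After step 8: $t5 = 0.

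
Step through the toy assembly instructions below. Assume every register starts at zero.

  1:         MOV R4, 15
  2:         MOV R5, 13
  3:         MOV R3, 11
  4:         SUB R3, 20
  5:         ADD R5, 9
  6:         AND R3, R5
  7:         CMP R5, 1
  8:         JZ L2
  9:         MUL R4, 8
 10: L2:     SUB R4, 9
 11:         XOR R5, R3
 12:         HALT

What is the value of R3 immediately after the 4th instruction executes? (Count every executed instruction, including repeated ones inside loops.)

-9

R4=15
R5=13
R3=11
R3=11-20=-9
After step 4: R3 = -9.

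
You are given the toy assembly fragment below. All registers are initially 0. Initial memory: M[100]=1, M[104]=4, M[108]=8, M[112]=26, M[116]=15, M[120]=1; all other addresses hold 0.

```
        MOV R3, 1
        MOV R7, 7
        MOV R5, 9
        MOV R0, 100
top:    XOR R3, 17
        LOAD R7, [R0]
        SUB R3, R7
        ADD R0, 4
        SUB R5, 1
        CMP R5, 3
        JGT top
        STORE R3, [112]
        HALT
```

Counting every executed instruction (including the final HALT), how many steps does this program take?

48

MOV R3, 1 → R3=1
MOV R7, 7 → R7=7
MOV R5, 9 → R5=9
MOV R0, 100 → R0=100
XOR R3, 17 → R3=1^17=16
LOAD R7, [R0] → R7=M[100]=1
SUB R3, R7 → R3=16-1=15
ADD R0, 4 → R0=100+4=104
SUB R5, 1 → R5=9-1=8
CMP R5, 3  (cmp 8,3)
JGT top: taken
XOR R3, 17 → R3=15^17=30
LOAD R7, [R0] → R7=M[104]=4
SUB R3, R7 → R3=30-4=26
ADD R0, 4 → R0=104+4=108
SUB R5, 1 → R5=8-1=7
CMP R5, 3  (cmp 7,3)
JGT top: taken
XOR R3, 17 → R3=26^17=11
LOAD R7, [R0] → R7=M[108]=8
SUB R3, R7 → R3=11-8=3
ADD R0, 4 → R0=108+4=112
SUB R5, 1 → R5=7-1=6
CMP R5, 3  (cmp 6,3)
JGT top: taken
XOR R3, 17 → R3=3^17=18
LOAD R7, [R0] → R7=M[112]=26
SUB R3, R7 → R3=18-26=-8
ADD R0, 4 → R0=112+4=116
SUB R5, 1 → R5=6-1=5
CMP R5, 3  (cmp 5,3)
JGT top: taken
XOR R3, 17 → R3=(-8)^17=-23
LOAD R7, [R0] → R7=M[116]=15
SUB R3, R7 → R3=(-23)-15=-38
ADD R0, 4 → R0=116+4=120
SUB R5, 1 → R5=5-1=4
CMP R5, 3  (cmp 4,3)
JGT top: taken
XOR R3, 17 → R3=(-38)^17=-53
LOAD R7, [R0] → R7=M[120]=1
SUB R3, R7 → R3=(-53)-1=-54
ADD R0, 4 → R0=120+4=124
SUB R5, 1 → R5=4-1=3
CMP R5, 3  (cmp 3,3)
JGT top: not taken
STORE R3, [112] → M[112]=-54
halt.
Total executed instructions: 48.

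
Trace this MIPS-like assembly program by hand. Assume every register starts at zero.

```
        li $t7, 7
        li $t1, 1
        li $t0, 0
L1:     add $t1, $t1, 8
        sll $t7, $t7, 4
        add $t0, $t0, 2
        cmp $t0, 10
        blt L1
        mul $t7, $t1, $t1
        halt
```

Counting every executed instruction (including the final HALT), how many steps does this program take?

30

li $t7, 7 → $t7=7
li $t1, 1 → $t1=1
li $t0, 0 → $t0=0
add $t1, $t1, 8 → $t1=1+8=9
sll $t7, $t7, 4 → $t7=7<<4=112
add $t0, $t0, 2 → $t0=0+2=2
cmp $t0, 10  (cmp 2,10)
blt L1: taken
add $t1, $t1, 8 → $t1=9+8=17
sll $t7, $t7, 4 → $t7=112<<4=1792
add $t0, $t0, 2 → $t0=2+2=4
cmp $t0, 10  (cmp 4,10)
blt L1: taken
add $t1, $t1, 8 → $t1=17+8=25
sll $t7, $t7, 4 → $t7=1792<<4=28672
add $t0, $t0, 2 → $t0=4+2=6
cmp $t0, 10  (cmp 6,10)
blt L1: taken
add $t1, $t1, 8 → $t1=25+8=33
sll $t7, $t7, 4 → $t7=28672<<4=458752
add $t0, $t0, 2 → $t0=6+2=8
cmp $t0, 10  (cmp 8,10)
blt L1: taken
add $t1, $t1, 8 → $t1=33+8=41
sll $t7, $t7, 4 → $t7=458752<<4=7340032
add $t0, $t0, 2 → $t0=8+2=10
cmp $t0, 10  (cmp 10,10)
blt L1: not taken
mul $t7, $t1, $t1 → $t7=41*41=1681
halt.
Total executed instructions: 30.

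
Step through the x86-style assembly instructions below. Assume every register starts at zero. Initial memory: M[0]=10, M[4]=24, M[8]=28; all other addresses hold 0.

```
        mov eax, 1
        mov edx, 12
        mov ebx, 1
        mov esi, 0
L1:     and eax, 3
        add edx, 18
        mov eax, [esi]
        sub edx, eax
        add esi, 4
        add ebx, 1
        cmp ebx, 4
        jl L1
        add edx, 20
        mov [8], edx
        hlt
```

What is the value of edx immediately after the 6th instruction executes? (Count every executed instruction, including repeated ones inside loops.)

30

after mov eax, 1: eax=1
after mov edx, 12: edx=12
after mov ebx, 1: ebx=1
after mov esi, 0: esi=0
after and eax, 3: eax=1&3=1
after add edx, 18: edx=12+18=30
After step 6: edx = 30.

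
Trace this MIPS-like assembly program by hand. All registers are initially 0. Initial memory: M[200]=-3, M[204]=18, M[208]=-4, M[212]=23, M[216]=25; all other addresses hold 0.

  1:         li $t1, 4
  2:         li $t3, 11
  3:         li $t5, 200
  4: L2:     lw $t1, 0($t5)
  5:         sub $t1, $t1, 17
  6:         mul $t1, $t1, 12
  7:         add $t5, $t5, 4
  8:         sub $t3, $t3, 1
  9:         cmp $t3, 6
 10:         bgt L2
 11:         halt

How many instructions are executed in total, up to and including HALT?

after li $t1, 4: $t1=4
after li $t3, 11: $t3=11
after li $t5, 200: $t5=200
after lw $t1, 0($t5): $t1=M[200]=-3
after sub $t1, $t1, 17: $t1=(-3)-17=-20
after mul $t1, $t1, 12: $t1=(-20)*12=-240
after add $t5, $t5, 4: $t5=200+4=204
after sub $t3, $t3, 1: $t3=11-1=10
cmp $t3, 6  (cmp 10,6)
bgt L2: taken
after lw $t1, 0($t5): $t1=M[204]=18
after sub $t1, $t1, 17: $t1=18-17=1
after mul $t1, $t1, 12: $t1=1*12=12
after add $t5, $t5, 4: $t5=204+4=208
after sub $t3, $t3, 1: $t3=10-1=9
cmp $t3, 6  (cmp 9,6)
bgt L2: taken
after lw $t1, 0($t5): $t1=M[208]=-4
after sub $t1, $t1, 17: $t1=(-4)-17=-21
after mul $t1, $t1, 12: $t1=(-21)*12=-252
after add $t5, $t5, 4: $t5=208+4=212
after sub $t3, $t3, 1: $t3=9-1=8
cmp $t3, 6  (cmp 8,6)
bgt L2: taken
after lw $t1, 0($t5): $t1=M[212]=23
after sub $t1, $t1, 17: $t1=23-17=6
after mul $t1, $t1, 12: $t1=6*12=72
after add $t5, $t5, 4: $t5=212+4=216
after sub $t3, $t3, 1: $t3=8-1=7
cmp $t3, 6  (cmp 7,6)
bgt L2: taken
after lw $t1, 0($t5): $t1=M[216]=25
after sub $t1, $t1, 17: $t1=25-17=8
after mul $t1, $t1, 12: $t1=8*12=96
after add $t5, $t5, 4: $t5=216+4=220
after sub $t3, $t3, 1: $t3=7-1=6
cmp $t3, 6  (cmp 6,6)
bgt L2: not taken
halt.
Total executed instructions: 39.

39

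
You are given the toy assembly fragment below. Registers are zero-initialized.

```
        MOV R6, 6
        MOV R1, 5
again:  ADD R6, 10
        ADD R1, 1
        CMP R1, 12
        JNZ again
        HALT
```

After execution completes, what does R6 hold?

MOV R6, 6 → R6=6
MOV R1, 5 → R1=5
ADD R6, 10 → R6=6+10=16
ADD R1, 1 → R1=5+1=6
CMP R1, 12  (cmp 6,12)
JNZ again: taken
ADD R6, 10 → R6=16+10=26
ADD R1, 1 → R1=6+1=7
CMP R1, 12  (cmp 7,12)
JNZ again: taken
ADD R6, 10 → R6=26+10=36
ADD R1, 1 → R1=7+1=8
CMP R1, 12  (cmp 8,12)
JNZ again: taken
ADD R6, 10 → R6=36+10=46
ADD R1, 1 → R1=8+1=9
CMP R1, 12  (cmp 9,12)
JNZ again: taken
ADD R6, 10 → R6=46+10=56
ADD R1, 1 → R1=9+1=10
CMP R1, 12  (cmp 10,12)
JNZ again: taken
ADD R6, 10 → R6=56+10=66
ADD R1, 1 → R1=10+1=11
CMP R1, 12  (cmp 11,12)
JNZ again: taken
ADD R6, 10 → R6=66+10=76
ADD R1, 1 → R1=11+1=12
CMP R1, 12  (cmp 12,12)
JNZ again: not taken
halt.

76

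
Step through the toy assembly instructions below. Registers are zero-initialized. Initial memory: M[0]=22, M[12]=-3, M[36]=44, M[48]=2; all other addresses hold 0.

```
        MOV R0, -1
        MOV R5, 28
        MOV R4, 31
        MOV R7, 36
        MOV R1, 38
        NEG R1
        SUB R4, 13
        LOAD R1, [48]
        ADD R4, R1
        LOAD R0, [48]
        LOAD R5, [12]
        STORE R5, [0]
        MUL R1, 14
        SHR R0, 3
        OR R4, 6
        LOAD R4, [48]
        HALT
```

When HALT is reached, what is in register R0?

after MOV R0, -1: R0=-1
after MOV R5, 28: R5=28
after MOV R4, 31: R4=31
after MOV R7, 36: R7=36
after MOV R1, 38: R1=38
after NEG R1: R1=-(38)=-38
after SUB R4, 13: R4=31-13=18
after LOAD R1, [48]: R1=M[48]=2
after ADD R4, R1: R4=18+2=20
after LOAD R0, [48]: R0=M[48]=2
after LOAD R5, [12]: R5=M[12]=-3
STORE R5, [0] → M[0]=-3
after MUL R1, 14: R1=2*14=28
after SHR R0, 3: R0=2>>3=0
after OR R4, 6: R4=20|6=22
after LOAD R4, [48]: R4=M[48]=2
halt.

0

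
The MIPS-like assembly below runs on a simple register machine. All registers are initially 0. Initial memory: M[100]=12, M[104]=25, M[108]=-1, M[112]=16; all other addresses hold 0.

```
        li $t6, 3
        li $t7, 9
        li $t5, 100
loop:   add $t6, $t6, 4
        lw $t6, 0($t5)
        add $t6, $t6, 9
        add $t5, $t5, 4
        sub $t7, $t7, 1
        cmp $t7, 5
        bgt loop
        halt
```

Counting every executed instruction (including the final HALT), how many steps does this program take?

$t6=3
$t7=9
$t5=100
$t6=3+4=7
$t6=M[100]=12
$t6=12+9=21
$t5=100+4=104
$t7=9-1=8
cmp $t7, 5  (cmp 8,5)
bgt loop: taken
$t6=21+4=25
$t6=M[104]=25
$t6=25+9=34
$t5=104+4=108
$t7=8-1=7
cmp $t7, 5  (cmp 7,5)
bgt loop: taken
$t6=34+4=38
$t6=M[108]=-1
$t6=(-1)+9=8
$t5=108+4=112
$t7=7-1=6
cmp $t7, 5  (cmp 6,5)
bgt loop: taken
$t6=8+4=12
$t6=M[112]=16
$t6=16+9=25
$t5=112+4=116
$t7=6-1=5
cmp $t7, 5  (cmp 5,5)
bgt loop: not taken
halt.
Total executed instructions: 32.

32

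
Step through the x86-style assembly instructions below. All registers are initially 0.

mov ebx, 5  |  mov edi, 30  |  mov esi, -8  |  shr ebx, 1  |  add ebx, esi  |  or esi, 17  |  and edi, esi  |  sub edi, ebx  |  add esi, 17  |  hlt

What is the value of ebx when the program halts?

-6

after mov ebx, 5: ebx=5
after mov edi, 30: edi=30
after mov esi, -8: esi=-8
after shr ebx, 1: ebx=5>>1=2
after add ebx, esi: ebx=2+(-8)=-6
after or esi, 17: esi=(-8)|17=-7
after and edi, esi: edi=30&(-7)=24
after sub edi, ebx: edi=24-(-6)=30
after add esi, 17: esi=(-7)+17=10
halt.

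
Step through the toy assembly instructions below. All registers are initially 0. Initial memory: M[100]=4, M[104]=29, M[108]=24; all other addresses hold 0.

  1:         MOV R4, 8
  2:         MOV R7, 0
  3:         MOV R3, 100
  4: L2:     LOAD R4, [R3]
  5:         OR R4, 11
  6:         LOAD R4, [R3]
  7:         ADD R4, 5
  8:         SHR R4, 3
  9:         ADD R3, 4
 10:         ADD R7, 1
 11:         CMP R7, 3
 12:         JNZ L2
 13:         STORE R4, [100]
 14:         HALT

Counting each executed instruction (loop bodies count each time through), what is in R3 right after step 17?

104

MOV R4, 8 → R4=8
MOV R7, 0 → R7=0
MOV R3, 100 → R3=100
LOAD R4, [R3] → R4=M[100]=4
OR R4, 11 → R4=4|11=15
LOAD R4, [R3] → R4=M[100]=4
ADD R4, 5 → R4=4+5=9
SHR R4, 3 → R4=9>>3=1
ADD R3, 4 → R3=100+4=104
ADD R7, 1 → R7=0+1=1
CMP R7, 3  (cmp 1,3)
JNZ L2: taken
LOAD R4, [R3] → R4=M[104]=29
OR R4, 11 → R4=29|11=31
LOAD R4, [R3] → R4=M[104]=29
ADD R4, 5 → R4=29+5=34
SHR R4, 3 → R4=34>>3=4
After step 17: R3 = 104.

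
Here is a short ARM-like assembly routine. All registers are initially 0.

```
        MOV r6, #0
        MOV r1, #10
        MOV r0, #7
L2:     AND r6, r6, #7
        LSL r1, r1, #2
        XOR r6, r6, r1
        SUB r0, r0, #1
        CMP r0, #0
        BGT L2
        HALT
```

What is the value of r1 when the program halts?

163840

MOV r6, #0 → r6=0
MOV r1, #10 → r1=10
MOV r0, #7 → r0=7
AND r6, r6, #7 → r6=0&7=0
LSL r1, r1, #2 → r1=10<<2=40
XOR r6, r6, r1 → r6=0^40=40
SUB r0, r0, #1 → r0=7-1=6
CMP r0, #0  (cmp 6,0)
BGT L2: taken
AND r6, r6, #7 → r6=40&7=0
LSL r1, r1, #2 → r1=40<<2=160
XOR r6, r6, r1 → r6=0^160=160
SUB r0, r0, #1 → r0=6-1=5
CMP r0, #0  (cmp 5,0)
BGT L2: taken
AND r6, r6, #7 → r6=160&7=0
LSL r1, r1, #2 → r1=160<<2=640
XOR r6, r6, r1 → r6=0^640=640
SUB r0, r0, #1 → r0=5-1=4
CMP r0, #0  (cmp 4,0)
BGT L2: taken
AND r6, r6, #7 → r6=640&7=0
LSL r1, r1, #2 → r1=640<<2=2560
XOR r6, r6, r1 → r6=0^2560=2560
SUB r0, r0, #1 → r0=4-1=3
CMP r0, #0  (cmp 3,0)
BGT L2: taken
AND r6, r6, #7 → r6=2560&7=0
LSL r1, r1, #2 → r1=2560<<2=10240
XOR r6, r6, r1 → r6=0^10240=10240
SUB r0, r0, #1 → r0=3-1=2
CMP r0, #0  (cmp 2,0)
BGT L2: taken
AND r6, r6, #7 → r6=10240&7=0
LSL r1, r1, #2 → r1=10240<<2=40960
XOR r6, r6, r1 → r6=0^40960=40960
SUB r0, r0, #1 → r0=2-1=1
CMP r0, #0  (cmp 1,0)
BGT L2: taken
AND r6, r6, #7 → r6=40960&7=0
LSL r1, r1, #2 → r1=40960<<2=163840
XOR r6, r6, r1 → r6=0^163840=163840
SUB r0, r0, #1 → r0=1-1=0
CMP r0, #0  (cmp 0,0)
BGT L2: not taken
halt.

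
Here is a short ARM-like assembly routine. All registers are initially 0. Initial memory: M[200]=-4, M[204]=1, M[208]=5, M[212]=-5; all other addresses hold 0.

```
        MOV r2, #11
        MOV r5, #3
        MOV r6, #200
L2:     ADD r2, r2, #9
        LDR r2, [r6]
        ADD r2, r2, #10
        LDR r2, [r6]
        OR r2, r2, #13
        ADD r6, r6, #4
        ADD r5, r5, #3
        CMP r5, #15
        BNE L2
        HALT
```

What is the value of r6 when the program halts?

216

after MOV r2, #11: r2=11
after MOV r5, #3: r5=3
after MOV r6, #200: r6=200
after ADD r2, r2, #9: r2=11+9=20
after LDR r2, [r6]: r2=M[200]=-4
after ADD r2, r2, #10: r2=(-4)+10=6
after LDR r2, [r6]: r2=M[200]=-4
after OR r2, r2, #13: r2=(-4)|13=-3
after ADD r6, r6, #4: r6=200+4=204
after ADD r5, r5, #3: r5=3+3=6
CMP r5, #15  (cmp 6,15)
BNE L2: taken
after ADD r2, r2, #9: r2=(-3)+9=6
after LDR r2, [r6]: r2=M[204]=1
after ADD r2, r2, #10: r2=1+10=11
after LDR r2, [r6]: r2=M[204]=1
after OR r2, r2, #13: r2=1|13=13
after ADD r6, r6, #4: r6=204+4=208
after ADD r5, r5, #3: r5=6+3=9
CMP r5, #15  (cmp 9,15)
BNE L2: taken
after ADD r2, r2, #9: r2=13+9=22
after LDR r2, [r6]: r2=M[208]=5
after ADD r2, r2, #10: r2=5+10=15
after LDR r2, [r6]: r2=M[208]=5
after OR r2, r2, #13: r2=5|13=13
after ADD r6, r6, #4: r6=208+4=212
after ADD r5, r5, #3: r5=9+3=12
CMP r5, #15  (cmp 12,15)
BNE L2: taken
after ADD r2, r2, #9: r2=13+9=22
after LDR r2, [r6]: r2=M[212]=-5
after ADD r2, r2, #10: r2=(-5)+10=5
after LDR r2, [r6]: r2=M[212]=-5
after OR r2, r2, #13: r2=(-5)|13=-1
after ADD r6, r6, #4: r6=212+4=216
after ADD r5, r5, #3: r5=12+3=15
CMP r5, #15  (cmp 15,15)
BNE L2: not taken
halt.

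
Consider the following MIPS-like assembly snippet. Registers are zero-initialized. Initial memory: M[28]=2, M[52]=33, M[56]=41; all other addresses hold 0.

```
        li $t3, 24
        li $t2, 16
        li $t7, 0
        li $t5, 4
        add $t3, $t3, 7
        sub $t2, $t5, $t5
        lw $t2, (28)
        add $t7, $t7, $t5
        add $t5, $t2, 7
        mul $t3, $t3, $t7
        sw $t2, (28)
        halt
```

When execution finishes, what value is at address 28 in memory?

2

after li $t3, 24: $t3=24
after li $t2, 16: $t2=16
after li $t7, 0: $t7=0
after li $t5, 4: $t5=4
after add $t3, $t3, 7: $t3=24+7=31
after sub $t2, $t5, $t5: $t2=4-4=0
after lw $t2, (28): $t2=M[28]=2
after add $t7, $t7, $t5: $t7=0+4=4
after add $t5, $t2, 7: $t5=2+7=9
after mul $t3, $t3, $t7: $t3=31*4=124
sw $t2, (28) → M[28]=2
halt.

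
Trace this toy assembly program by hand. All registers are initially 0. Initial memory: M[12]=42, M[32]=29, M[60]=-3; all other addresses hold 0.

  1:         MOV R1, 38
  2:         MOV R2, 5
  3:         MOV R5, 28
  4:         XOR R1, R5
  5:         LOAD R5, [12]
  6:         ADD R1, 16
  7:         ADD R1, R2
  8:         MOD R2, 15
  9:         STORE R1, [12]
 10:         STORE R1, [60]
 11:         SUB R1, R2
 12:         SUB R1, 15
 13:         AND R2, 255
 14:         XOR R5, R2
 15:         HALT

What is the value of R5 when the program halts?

47

R1=38
R2=5
R5=28
R1=38^28=58
R5=M[12]=42
R1=58+16=74
R1=74+5=79
R2=5%15=5
STORE R1, [12] → M[12]=79
STORE R1, [60] → M[60]=79
R1=79-5=74
R1=74-15=59
R2=5&255=5
R5=42^5=47
halt.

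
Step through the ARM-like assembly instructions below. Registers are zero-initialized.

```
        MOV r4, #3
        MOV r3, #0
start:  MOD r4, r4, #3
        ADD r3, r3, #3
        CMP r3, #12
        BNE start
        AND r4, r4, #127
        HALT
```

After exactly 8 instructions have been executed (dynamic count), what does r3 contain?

r4=3
r3=0
r4=3%3=0
r3=0+3=3
CMP r3, #12  (cmp 3,12)
BNE start: taken
r4=0%3=0
r3=3+3=6
After step 8: r3 = 6.

6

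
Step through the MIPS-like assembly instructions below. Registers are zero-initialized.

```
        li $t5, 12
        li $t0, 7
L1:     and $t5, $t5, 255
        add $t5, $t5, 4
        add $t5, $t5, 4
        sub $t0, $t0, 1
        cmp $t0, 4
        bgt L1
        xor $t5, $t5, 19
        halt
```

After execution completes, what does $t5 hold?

55

after li $t5, 12: $t5=12
after li $t0, 7: $t0=7
after and $t5, $t5, 255: $t5=12&255=12
after add $t5, $t5, 4: $t5=12+4=16
after add $t5, $t5, 4: $t5=16+4=20
after sub $t0, $t0, 1: $t0=7-1=6
cmp $t0, 4  (cmp 6,4)
bgt L1: taken
after and $t5, $t5, 255: $t5=20&255=20
after add $t5, $t5, 4: $t5=20+4=24
after add $t5, $t5, 4: $t5=24+4=28
after sub $t0, $t0, 1: $t0=6-1=5
cmp $t0, 4  (cmp 5,4)
bgt L1: taken
after and $t5, $t5, 255: $t5=28&255=28
after add $t5, $t5, 4: $t5=28+4=32
after add $t5, $t5, 4: $t5=32+4=36
after sub $t0, $t0, 1: $t0=5-1=4
cmp $t0, 4  (cmp 4,4)
bgt L1: not taken
after xor $t5, $t5, 19: $t5=36^19=55
halt.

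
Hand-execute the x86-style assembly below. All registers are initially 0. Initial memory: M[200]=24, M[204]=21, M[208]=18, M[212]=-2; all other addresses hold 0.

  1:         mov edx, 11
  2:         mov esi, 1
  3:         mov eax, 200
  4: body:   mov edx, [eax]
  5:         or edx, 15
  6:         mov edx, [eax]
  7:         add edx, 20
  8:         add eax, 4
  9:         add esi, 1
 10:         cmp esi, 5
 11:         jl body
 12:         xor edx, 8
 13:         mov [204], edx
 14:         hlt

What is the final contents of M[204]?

mov edx, 11 → edx=11
mov esi, 1 → esi=1
mov eax, 200 → eax=200
mov edx, [eax] → edx=M[200]=24
or edx, 15 → edx=24|15=31
mov edx, [eax] → edx=M[200]=24
add edx, 20 → edx=24+20=44
add eax, 4 → eax=200+4=204
add esi, 1 → esi=1+1=2
cmp esi, 5  (cmp 2,5)
jl body: taken
mov edx, [eax] → edx=M[204]=21
or edx, 15 → edx=21|15=31
mov edx, [eax] → edx=M[204]=21
add edx, 20 → edx=21+20=41
add eax, 4 → eax=204+4=208
add esi, 1 → esi=2+1=3
cmp esi, 5  (cmp 3,5)
jl body: taken
mov edx, [eax] → edx=M[208]=18
or edx, 15 → edx=18|15=31
mov edx, [eax] → edx=M[208]=18
add edx, 20 → edx=18+20=38
add eax, 4 → eax=208+4=212
add esi, 1 → esi=3+1=4
cmp esi, 5  (cmp 4,5)
jl body: taken
mov edx, [eax] → edx=M[212]=-2
or edx, 15 → edx=(-2)|15=-1
mov edx, [eax] → edx=M[212]=-2
add edx, 20 → edx=(-2)+20=18
add eax, 4 → eax=212+4=216
add esi, 1 → esi=4+1=5
cmp esi, 5  (cmp 5,5)
jl body: not taken
xor edx, 8 → edx=18^8=26
mov [204], edx → M[204]=26
halt.

26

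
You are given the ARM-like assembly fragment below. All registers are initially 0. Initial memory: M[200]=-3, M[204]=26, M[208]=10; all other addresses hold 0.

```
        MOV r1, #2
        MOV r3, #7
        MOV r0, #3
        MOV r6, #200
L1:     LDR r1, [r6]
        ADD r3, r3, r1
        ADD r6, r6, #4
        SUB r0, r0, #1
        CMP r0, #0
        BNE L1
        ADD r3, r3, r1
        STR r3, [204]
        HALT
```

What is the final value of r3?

50

MOV r1, #2 → r1=2
MOV r3, #7 → r3=7
MOV r0, #3 → r0=3
MOV r6, #200 → r6=200
LDR r1, [r6] → r1=M[200]=-3
ADD r3, r3, r1 → r3=7+(-3)=4
ADD r6, r6, #4 → r6=200+4=204
SUB r0, r0, #1 → r0=3-1=2
CMP r0, #0  (cmp 2,0)
BNE L1: taken
LDR r1, [r6] → r1=M[204]=26
ADD r3, r3, r1 → r3=4+26=30
ADD r6, r6, #4 → r6=204+4=208
SUB r0, r0, #1 → r0=2-1=1
CMP r0, #0  (cmp 1,0)
BNE L1: taken
LDR r1, [r6] → r1=M[208]=10
ADD r3, r3, r1 → r3=30+10=40
ADD r6, r6, #4 → r6=208+4=212
SUB r0, r0, #1 → r0=1-1=0
CMP r0, #0  (cmp 0,0)
BNE L1: not taken
ADD r3, r3, r1 → r3=40+10=50
STR r3, [204] → M[204]=50
halt.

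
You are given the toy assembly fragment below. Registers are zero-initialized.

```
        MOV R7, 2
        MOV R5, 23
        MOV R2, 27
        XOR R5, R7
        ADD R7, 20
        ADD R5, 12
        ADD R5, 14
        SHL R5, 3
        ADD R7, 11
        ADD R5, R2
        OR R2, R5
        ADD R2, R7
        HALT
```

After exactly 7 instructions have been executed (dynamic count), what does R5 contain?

MOV R7, 2 → R7=2
MOV R5, 23 → R5=23
MOV R2, 27 → R2=27
XOR R5, R7 → R5=23^2=21
ADD R7, 20 → R7=2+20=22
ADD R5, 12 → R5=21+12=33
ADD R5, 14 → R5=33+14=47
After step 7: R5 = 47.

47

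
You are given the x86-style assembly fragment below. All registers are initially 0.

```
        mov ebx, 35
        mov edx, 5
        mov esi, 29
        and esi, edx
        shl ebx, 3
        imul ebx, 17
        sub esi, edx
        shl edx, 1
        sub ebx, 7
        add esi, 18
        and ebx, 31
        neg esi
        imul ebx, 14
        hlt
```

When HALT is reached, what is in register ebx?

after mov ebx, 35: ebx=35
after mov edx, 5: edx=5
after mov esi, 29: esi=29
after and esi, edx: esi=29&5=5
after shl ebx, 3: ebx=35<<3=280
after imul ebx, 17: ebx=280*17=4760
after sub esi, edx: esi=5-5=0
after shl edx, 1: edx=5<<1=10
after sub ebx, 7: ebx=4760-7=4753
after add esi, 18: esi=0+18=18
after and ebx, 31: ebx=4753&31=17
after neg esi: esi=-(18)=-18
after imul ebx, 14: ebx=17*14=238
halt.

238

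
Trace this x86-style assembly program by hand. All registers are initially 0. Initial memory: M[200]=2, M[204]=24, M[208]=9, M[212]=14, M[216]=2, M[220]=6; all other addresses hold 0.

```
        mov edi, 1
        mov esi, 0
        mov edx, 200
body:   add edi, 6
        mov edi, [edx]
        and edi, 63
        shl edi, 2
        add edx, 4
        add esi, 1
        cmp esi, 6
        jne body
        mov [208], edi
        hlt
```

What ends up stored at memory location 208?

after mov edi, 1: edi=1
after mov esi, 0: esi=0
after mov edx, 200: edx=200
after add edi, 6: edi=1+6=7
after mov edi, [edx]: edi=M[200]=2
after and edi, 63: edi=2&63=2
after shl edi, 2: edi=2<<2=8
after add edx, 4: edx=200+4=204
after add esi, 1: esi=0+1=1
cmp esi, 6  (cmp 1,6)
jne body: taken
after add edi, 6: edi=8+6=14
after mov edi, [edx]: edi=M[204]=24
after and edi, 63: edi=24&63=24
after shl edi, 2: edi=24<<2=96
after add edx, 4: edx=204+4=208
after add esi, 1: esi=1+1=2
cmp esi, 6  (cmp 2,6)
jne body: taken
after add edi, 6: edi=96+6=102
after mov edi, [edx]: edi=M[208]=9
after and edi, 63: edi=9&63=9
after shl edi, 2: edi=9<<2=36
after add edx, 4: edx=208+4=212
after add esi, 1: esi=2+1=3
cmp esi, 6  (cmp 3,6)
jne body: taken
after add edi, 6: edi=36+6=42
after mov edi, [edx]: edi=M[212]=14
after and edi, 63: edi=14&63=14
after shl edi, 2: edi=14<<2=56
after add edx, 4: edx=212+4=216
after add esi, 1: esi=3+1=4
cmp esi, 6  (cmp 4,6)
jne body: taken
after add edi, 6: edi=56+6=62
after mov edi, [edx]: edi=M[216]=2
after and edi, 63: edi=2&63=2
after shl edi, 2: edi=2<<2=8
after add edx, 4: edx=216+4=220
after add esi, 1: esi=4+1=5
cmp esi, 6  (cmp 5,6)
jne body: taken
after add edi, 6: edi=8+6=14
after mov edi, [edx]: edi=M[220]=6
after and edi, 63: edi=6&63=6
after shl edi, 2: edi=6<<2=24
after add edx, 4: edx=220+4=224
after add esi, 1: esi=5+1=6
cmp esi, 6  (cmp 6,6)
jne body: not taken
mov [208], edi → M[208]=24
halt.

24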